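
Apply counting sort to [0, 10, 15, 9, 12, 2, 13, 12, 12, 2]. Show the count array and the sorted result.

Count array: [1, 0, 2, 0, 0, 0, 0, 0, 0, 1, 1, 0, 3, 1, 0, 1]
(count[i] = number of elements equal to i)
Cumulative count: [1, 1, 3, 3, 3, 3, 3, 3, 3, 4, 5, 5, 8, 9, 9, 10]
Sorted: [0, 2, 2, 9, 10, 12, 12, 12, 13, 15]


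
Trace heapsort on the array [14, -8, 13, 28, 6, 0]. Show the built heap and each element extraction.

Build heap: [28, 14, 13, -8, 6, 0]
Extract 28: [14, 6, 13, -8, 0, 28]
Extract 14: [13, 6, 0, -8, 14, 28]
Extract 13: [6, -8, 0, 13, 14, 28]
Extract 6: [0, -8, 6, 13, 14, 28]
Extract 0: [-8, 0, 6, 13, 14, 28]


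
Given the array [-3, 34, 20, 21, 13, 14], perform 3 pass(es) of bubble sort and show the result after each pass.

After pass 1: [-3, 20, 21, 13, 14, 34] (4 swaps)
After pass 2: [-3, 20, 13, 14, 21, 34] (2 swaps)
After pass 3: [-3, 13, 14, 20, 21, 34] (2 swaps)
Total swaps: 8


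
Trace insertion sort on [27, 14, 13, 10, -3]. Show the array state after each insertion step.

First element 27 is already 'sorted'
Insert 14: shifted 1 elements -> [14, 27, 13, 10, -3]
Insert 13: shifted 2 elements -> [13, 14, 27, 10, -3]
Insert 10: shifted 3 elements -> [10, 13, 14, 27, -3]
Insert -3: shifted 4 elements -> [-3, 10, 13, 14, 27]


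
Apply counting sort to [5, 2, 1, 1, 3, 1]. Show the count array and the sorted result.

Count array: [0, 3, 1, 1, 0, 1]
(count[i] = number of elements equal to i)
Cumulative count: [0, 3, 4, 5, 5, 6]
Sorted: [1, 1, 1, 2, 3, 5]


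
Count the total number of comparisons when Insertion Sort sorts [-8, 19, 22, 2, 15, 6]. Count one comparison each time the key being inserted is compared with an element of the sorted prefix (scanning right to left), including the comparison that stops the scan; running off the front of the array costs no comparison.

Insert 19: -8 <= 19 (stop) = 1 comparison(s) -> [-8, 19, 22, 2, 15, 6]
Insert 22: 19 <= 22 (stop) = 1 comparison(s) -> [-8, 19, 22, 2, 15, 6]
Insert 2: 22 > 2 (shift), 19 > 2 (shift), -8 <= 2 (stop) = 3 comparison(s) -> [-8, 2, 19, 22, 15, 6]
Insert 15: 22 > 15 (shift), 19 > 15 (shift), 2 <= 15 (stop) = 3 comparison(s) -> [-8, 2, 15, 19, 22, 6]
Insert 6: 22 > 6 (shift), 19 > 6 (shift), 15 > 6 (shift), 2 <= 6 (stop) = 4 comparison(s) -> [-8, 2, 6, 15, 19, 22]
Total comparisons: 1 + 1 + 3 + 3 + 4 = 12


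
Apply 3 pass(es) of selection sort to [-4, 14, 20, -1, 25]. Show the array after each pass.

Pass 1: Select minimum -4 at index 0, swap -> [-4, 14, 20, -1, 25]
Pass 2: Select minimum -1 at index 3, swap -> [-4, -1, 20, 14, 25]
Pass 3: Select minimum 14 at index 3, swap -> [-4, -1, 14, 20, 25]


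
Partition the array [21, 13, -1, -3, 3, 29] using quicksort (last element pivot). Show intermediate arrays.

Partition 1: pivot=29 at index 5 -> [21, 13, -1, -3, 3, 29]
Partition 2: pivot=3 at index 2 -> [-1, -3, 3, 13, 21, 29]
Partition 3: pivot=-3 at index 0 -> [-3, -1, 3, 13, 21, 29]
Partition 4: pivot=21 at index 4 -> [-3, -1, 3, 13, 21, 29]


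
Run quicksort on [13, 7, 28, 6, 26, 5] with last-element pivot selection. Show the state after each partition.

Partition 1: pivot=5 at index 0 -> [5, 7, 28, 6, 26, 13]
Partition 2: pivot=13 at index 3 -> [5, 7, 6, 13, 26, 28]
Partition 3: pivot=6 at index 1 -> [5, 6, 7, 13, 26, 28]
Partition 4: pivot=28 at index 5 -> [5, 6, 7, 13, 26, 28]


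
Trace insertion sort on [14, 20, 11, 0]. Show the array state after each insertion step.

First element 14 is already 'sorted'
Insert 20: shifted 0 elements -> [14, 20, 11, 0]
Insert 11: shifted 2 elements -> [11, 14, 20, 0]
Insert 0: shifted 3 elements -> [0, 11, 14, 20]


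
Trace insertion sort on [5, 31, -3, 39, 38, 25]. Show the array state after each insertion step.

First element 5 is already 'sorted'
Insert 31: shifted 0 elements -> [5, 31, -3, 39, 38, 25]
Insert -3: shifted 2 elements -> [-3, 5, 31, 39, 38, 25]
Insert 39: shifted 0 elements -> [-3, 5, 31, 39, 38, 25]
Insert 38: shifted 1 elements -> [-3, 5, 31, 38, 39, 25]
Insert 25: shifted 3 elements -> [-3, 5, 25, 31, 38, 39]


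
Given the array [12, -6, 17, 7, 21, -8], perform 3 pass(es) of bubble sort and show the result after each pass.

After pass 1: [-6, 12, 7, 17, -8, 21] (3 swaps)
After pass 2: [-6, 7, 12, -8, 17, 21] (2 swaps)
After pass 3: [-6, 7, -8, 12, 17, 21] (1 swaps)
Total swaps: 6


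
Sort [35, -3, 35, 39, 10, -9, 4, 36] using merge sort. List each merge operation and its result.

Divide and conquer:
  Merge [35] + [-3] -> [-3, 35]
  Merge [35] + [39] -> [35, 39]
  Merge [-3, 35] + [35, 39] -> [-3, 35, 35, 39]
  Merge [10] + [-9] -> [-9, 10]
  Merge [4] + [36] -> [4, 36]
  Merge [-9, 10] + [4, 36] -> [-9, 4, 10, 36]
  Merge [-3, 35, 35, 39] + [-9, 4, 10, 36] -> [-9, -3, 4, 10, 35, 35, 36, 39]


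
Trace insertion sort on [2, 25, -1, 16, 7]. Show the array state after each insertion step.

First element 2 is already 'sorted'
Insert 25: shifted 0 elements -> [2, 25, -1, 16, 7]
Insert -1: shifted 2 elements -> [-1, 2, 25, 16, 7]
Insert 16: shifted 1 elements -> [-1, 2, 16, 25, 7]
Insert 7: shifted 2 elements -> [-1, 2, 7, 16, 25]


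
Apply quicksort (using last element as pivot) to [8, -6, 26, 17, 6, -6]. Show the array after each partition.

Partition 1: pivot=-6 at index 1 -> [-6, -6, 26, 17, 6, 8]
Partition 2: pivot=8 at index 3 -> [-6, -6, 6, 8, 26, 17]
Partition 3: pivot=17 at index 4 -> [-6, -6, 6, 8, 17, 26]


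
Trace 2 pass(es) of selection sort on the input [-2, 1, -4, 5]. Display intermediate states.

Pass 1: Select minimum -4 at index 2, swap -> [-4, 1, -2, 5]
Pass 2: Select minimum -2 at index 2, swap -> [-4, -2, 1, 5]


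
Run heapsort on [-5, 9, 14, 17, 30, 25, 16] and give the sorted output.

Build heap: [30, 17, 25, -5, 9, 14, 16]
Extract 30: [25, 17, 16, -5, 9, 14, 30]
Extract 25: [17, 14, 16, -5, 9, 25, 30]
Extract 17: [16, 14, 9, -5, 17, 25, 30]
Extract 16: [14, -5, 9, 16, 17, 25, 30]
Extract 14: [9, -5, 14, 16, 17, 25, 30]
Extract 9: [-5, 9, 14, 16, 17, 25, 30]


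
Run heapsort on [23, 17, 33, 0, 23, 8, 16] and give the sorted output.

Build heap: [33, 23, 23, 0, 17, 8, 16]
Extract 33: [23, 17, 23, 0, 16, 8, 33]
Extract 23: [23, 17, 8, 0, 16, 23, 33]
Extract 23: [17, 16, 8, 0, 23, 23, 33]
Extract 17: [16, 0, 8, 17, 23, 23, 33]
Extract 16: [8, 0, 16, 17, 23, 23, 33]
Extract 8: [0, 8, 16, 17, 23, 23, 33]


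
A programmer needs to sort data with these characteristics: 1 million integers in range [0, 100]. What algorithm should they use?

Best choice: Counting sort
Reason: O(n + k) where k=100 is small; linear time beats O(n log n)


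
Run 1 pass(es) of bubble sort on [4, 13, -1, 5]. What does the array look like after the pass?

After pass 1: [4, -1, 5, 13] (2 swaps)
Total swaps: 2


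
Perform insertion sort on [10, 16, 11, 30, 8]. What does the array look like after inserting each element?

First element 10 is already 'sorted'
Insert 16: shifted 0 elements -> [10, 16, 11, 30, 8]
Insert 11: shifted 1 elements -> [10, 11, 16, 30, 8]
Insert 30: shifted 0 elements -> [10, 11, 16, 30, 8]
Insert 8: shifted 4 elements -> [8, 10, 11, 16, 30]


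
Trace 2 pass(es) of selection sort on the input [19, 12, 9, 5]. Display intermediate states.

Pass 1: Select minimum 5 at index 3, swap -> [5, 12, 9, 19]
Pass 2: Select minimum 9 at index 2, swap -> [5, 9, 12, 19]


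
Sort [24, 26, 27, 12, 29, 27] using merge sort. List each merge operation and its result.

Divide and conquer:
  Merge [26] + [27] -> [26, 27]
  Merge [24] + [26, 27] -> [24, 26, 27]
  Merge [29] + [27] -> [27, 29]
  Merge [12] + [27, 29] -> [12, 27, 29]
  Merge [24, 26, 27] + [12, 27, 29] -> [12, 24, 26, 27, 27, 29]


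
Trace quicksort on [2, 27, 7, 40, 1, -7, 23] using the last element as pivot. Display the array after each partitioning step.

Partition 1: pivot=23 at index 4 -> [2, 7, 1, -7, 23, 40, 27]
Partition 2: pivot=-7 at index 0 -> [-7, 7, 1, 2, 23, 40, 27]
Partition 3: pivot=2 at index 2 -> [-7, 1, 2, 7, 23, 40, 27]
Partition 4: pivot=27 at index 5 -> [-7, 1, 2, 7, 23, 27, 40]


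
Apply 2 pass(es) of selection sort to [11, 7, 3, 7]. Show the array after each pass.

Pass 1: Select minimum 3 at index 2, swap -> [3, 7, 11, 7]
Pass 2: Select minimum 7 at index 1, swap -> [3, 7, 11, 7]


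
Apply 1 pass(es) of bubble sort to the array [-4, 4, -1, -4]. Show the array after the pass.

After pass 1: [-4, -1, -4, 4] (2 swaps)
Total swaps: 2


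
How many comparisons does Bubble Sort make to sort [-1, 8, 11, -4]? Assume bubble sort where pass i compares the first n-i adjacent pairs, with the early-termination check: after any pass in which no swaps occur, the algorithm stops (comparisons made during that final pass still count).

Pass 1: compare adjacent pairs (0,1)..(2,3) = 3 comparison(s), 1 swap(s) -> [-1, 8, -4, 11]
Pass 2: compare adjacent pairs (0,1)..(1,2) = 2 comparison(s), 1 swap(s) -> [-1, -4, 8, 11]
Pass 3: compare adjacent pairs (0,1)..(0,1) = 1 comparison(s), 1 swap(s) -> [-4, -1, 8, 11]
Every pass made at least one swap, so all n-1 passes run.
Total comparisons: 3 + 2 + 1 = 6


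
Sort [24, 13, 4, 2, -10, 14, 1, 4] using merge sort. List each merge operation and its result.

Divide and conquer:
  Merge [24] + [13] -> [13, 24]
  Merge [4] + [2] -> [2, 4]
  Merge [13, 24] + [2, 4] -> [2, 4, 13, 24]
  Merge [-10] + [14] -> [-10, 14]
  Merge [1] + [4] -> [1, 4]
  Merge [-10, 14] + [1, 4] -> [-10, 1, 4, 14]
  Merge [2, 4, 13, 24] + [-10, 1, 4, 14] -> [-10, 1, 2, 4, 4, 13, 14, 24]


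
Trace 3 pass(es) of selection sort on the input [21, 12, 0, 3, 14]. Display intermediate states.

Pass 1: Select minimum 0 at index 2, swap -> [0, 12, 21, 3, 14]
Pass 2: Select minimum 3 at index 3, swap -> [0, 3, 21, 12, 14]
Pass 3: Select minimum 12 at index 3, swap -> [0, 3, 12, 21, 14]


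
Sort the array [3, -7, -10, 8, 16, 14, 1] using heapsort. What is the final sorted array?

Build heap: [16, 8, 14, 3, -7, -10, 1]
Extract 16: [14, 8, 1, 3, -7, -10, 16]
Extract 14: [8, 3, 1, -10, -7, 14, 16]
Extract 8: [3, -7, 1, -10, 8, 14, 16]
Extract 3: [1, -7, -10, 3, 8, 14, 16]
Extract 1: [-7, -10, 1, 3, 8, 14, 16]
Extract -7: [-10, -7, 1, 3, 8, 14, 16]


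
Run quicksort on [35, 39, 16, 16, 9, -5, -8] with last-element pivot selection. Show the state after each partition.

Partition 1: pivot=-8 at index 0 -> [-8, 39, 16, 16, 9, -5, 35]
Partition 2: pivot=35 at index 5 -> [-8, 16, 16, 9, -5, 35, 39]
Partition 3: pivot=-5 at index 1 -> [-8, -5, 16, 9, 16, 35, 39]
Partition 4: pivot=16 at index 4 -> [-8, -5, 16, 9, 16, 35, 39]
Partition 5: pivot=9 at index 2 -> [-8, -5, 9, 16, 16, 35, 39]


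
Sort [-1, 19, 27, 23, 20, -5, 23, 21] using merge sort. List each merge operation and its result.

Divide and conquer:
  Merge [-1] + [19] -> [-1, 19]
  Merge [27] + [23] -> [23, 27]
  Merge [-1, 19] + [23, 27] -> [-1, 19, 23, 27]
  Merge [20] + [-5] -> [-5, 20]
  Merge [23] + [21] -> [21, 23]
  Merge [-5, 20] + [21, 23] -> [-5, 20, 21, 23]
  Merge [-1, 19, 23, 27] + [-5, 20, 21, 23] -> [-5, -1, 19, 20, 21, 23, 23, 27]


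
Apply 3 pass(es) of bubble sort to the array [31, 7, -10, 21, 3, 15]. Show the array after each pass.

After pass 1: [7, -10, 21, 3, 15, 31] (5 swaps)
After pass 2: [-10, 7, 3, 15, 21, 31] (3 swaps)
After pass 3: [-10, 3, 7, 15, 21, 31] (1 swaps)
Total swaps: 9


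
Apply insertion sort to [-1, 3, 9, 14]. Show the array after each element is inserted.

First element -1 is already 'sorted'
Insert 3: shifted 0 elements -> [-1, 3, 9, 14]
Insert 9: shifted 0 elements -> [-1, 3, 9, 14]
Insert 14: shifted 0 elements -> [-1, 3, 9, 14]


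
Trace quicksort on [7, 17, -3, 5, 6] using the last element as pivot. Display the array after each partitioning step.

Partition 1: pivot=6 at index 2 -> [-3, 5, 6, 17, 7]
Partition 2: pivot=5 at index 1 -> [-3, 5, 6, 17, 7]
Partition 3: pivot=7 at index 3 -> [-3, 5, 6, 7, 17]


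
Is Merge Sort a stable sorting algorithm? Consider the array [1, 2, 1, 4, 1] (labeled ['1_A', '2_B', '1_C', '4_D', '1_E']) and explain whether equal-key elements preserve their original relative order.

Trace Merge Sort on the labeled array (the key is the number; the letter only tracks identity):
  Merge [1_A] + [2_B] -> [1_A, 2_B]
  Merge [4_D] + [1_E] -> [1_E, 4_D]
  Merge [1_C] + [1_E, 4_D] -> [1_C, 1_E, 4_D]
  Merge [1_A, 2_B] + [1_C, 1_E, 4_D] -> [1_A, 1_C, 1_E, 2_B, 4_D]
Final order: [1_A, 1_C, 1_E, 2_B, 4_D]
Equal keys:
  value 1: originally 1_A, 1_C, 1_E; after sorting 1_A, 1_C, 1_E -> order preserved
All equal keys kept their original relative order. Merge Sort is stable: when the heads of the two halves are equal the merge takes from the left half first.
Answer: Stable


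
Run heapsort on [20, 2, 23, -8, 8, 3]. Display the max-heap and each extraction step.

Build heap: [23, 8, 20, -8, 2, 3]
Extract 23: [20, 8, 3, -8, 2, 23]
Extract 20: [8, 2, 3, -8, 20, 23]
Extract 8: [3, 2, -8, 8, 20, 23]
Extract 3: [2, -8, 3, 8, 20, 23]
Extract 2: [-8, 2, 3, 8, 20, 23]


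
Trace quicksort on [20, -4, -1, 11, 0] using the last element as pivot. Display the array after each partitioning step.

Partition 1: pivot=0 at index 2 -> [-4, -1, 0, 11, 20]
Partition 2: pivot=-1 at index 1 -> [-4, -1, 0, 11, 20]
Partition 3: pivot=20 at index 4 -> [-4, -1, 0, 11, 20]


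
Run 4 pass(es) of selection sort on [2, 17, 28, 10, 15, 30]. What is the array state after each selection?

Pass 1: Select minimum 2 at index 0, swap -> [2, 17, 28, 10, 15, 30]
Pass 2: Select minimum 10 at index 3, swap -> [2, 10, 28, 17, 15, 30]
Pass 3: Select minimum 15 at index 4, swap -> [2, 10, 15, 17, 28, 30]
Pass 4: Select minimum 17 at index 3, swap -> [2, 10, 15, 17, 28, 30]


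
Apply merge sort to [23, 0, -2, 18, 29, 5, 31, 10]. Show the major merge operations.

Divide and conquer:
  Merge [23] + [0] -> [0, 23]
  Merge [-2] + [18] -> [-2, 18]
  Merge [0, 23] + [-2, 18] -> [-2, 0, 18, 23]
  Merge [29] + [5] -> [5, 29]
  Merge [31] + [10] -> [10, 31]
  Merge [5, 29] + [10, 31] -> [5, 10, 29, 31]
  Merge [-2, 0, 18, 23] + [5, 10, 29, 31] -> [-2, 0, 5, 10, 18, 23, 29, 31]


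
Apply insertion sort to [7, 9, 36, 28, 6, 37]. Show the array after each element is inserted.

First element 7 is already 'sorted'
Insert 9: shifted 0 elements -> [7, 9, 36, 28, 6, 37]
Insert 36: shifted 0 elements -> [7, 9, 36, 28, 6, 37]
Insert 28: shifted 1 elements -> [7, 9, 28, 36, 6, 37]
Insert 6: shifted 4 elements -> [6, 7, 9, 28, 36, 37]
Insert 37: shifted 0 elements -> [6, 7, 9, 28, 36, 37]


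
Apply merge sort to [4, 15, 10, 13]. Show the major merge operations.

Divide and conquer:
  Merge [4] + [15] -> [4, 15]
  Merge [10] + [13] -> [10, 13]
  Merge [4, 15] + [10, 13] -> [4, 10, 13, 15]


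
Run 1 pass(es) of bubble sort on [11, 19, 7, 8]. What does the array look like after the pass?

After pass 1: [11, 7, 8, 19] (2 swaps)
Total swaps: 2


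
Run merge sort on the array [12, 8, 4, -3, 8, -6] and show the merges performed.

Divide and conquer:
  Merge [8] + [4] -> [4, 8]
  Merge [12] + [4, 8] -> [4, 8, 12]
  Merge [8] + [-6] -> [-6, 8]
  Merge [-3] + [-6, 8] -> [-6, -3, 8]
  Merge [4, 8, 12] + [-6, -3, 8] -> [-6, -3, 4, 8, 8, 12]


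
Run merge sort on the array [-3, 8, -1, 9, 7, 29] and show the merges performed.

Divide and conquer:
  Merge [8] + [-1] -> [-1, 8]
  Merge [-3] + [-1, 8] -> [-3, -1, 8]
  Merge [7] + [29] -> [7, 29]
  Merge [9] + [7, 29] -> [7, 9, 29]
  Merge [-3, -1, 8] + [7, 9, 29] -> [-3, -1, 7, 8, 9, 29]


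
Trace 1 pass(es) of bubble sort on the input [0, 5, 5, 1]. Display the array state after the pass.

After pass 1: [0, 5, 1, 5] (1 swaps)
Total swaps: 1


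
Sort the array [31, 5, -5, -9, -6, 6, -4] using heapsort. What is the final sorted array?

Build heap: [31, 5, 6, -9, -6, -5, -4]
Extract 31: [6, 5, -4, -9, -6, -5, 31]
Extract 6: [5, -5, -4, -9, -6, 6, 31]
Extract 5: [-4, -5, -6, -9, 5, 6, 31]
Extract -4: [-5, -9, -6, -4, 5, 6, 31]
Extract -5: [-6, -9, -5, -4, 5, 6, 31]
Extract -6: [-9, -6, -5, -4, 5, 6, 31]


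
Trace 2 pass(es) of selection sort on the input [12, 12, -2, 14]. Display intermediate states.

Pass 1: Select minimum -2 at index 2, swap -> [-2, 12, 12, 14]
Pass 2: Select minimum 12 at index 1, swap -> [-2, 12, 12, 14]


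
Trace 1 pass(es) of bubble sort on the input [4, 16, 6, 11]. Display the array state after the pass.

After pass 1: [4, 6, 11, 16] (2 swaps)
Total swaps: 2


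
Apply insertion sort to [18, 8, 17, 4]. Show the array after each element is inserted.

First element 18 is already 'sorted'
Insert 8: shifted 1 elements -> [8, 18, 17, 4]
Insert 17: shifted 1 elements -> [8, 17, 18, 4]
Insert 4: shifted 3 elements -> [4, 8, 17, 18]


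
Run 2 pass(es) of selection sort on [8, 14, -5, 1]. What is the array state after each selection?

Pass 1: Select minimum -5 at index 2, swap -> [-5, 14, 8, 1]
Pass 2: Select minimum 1 at index 3, swap -> [-5, 1, 8, 14]


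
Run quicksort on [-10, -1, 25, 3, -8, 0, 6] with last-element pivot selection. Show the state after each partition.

Partition 1: pivot=6 at index 5 -> [-10, -1, 3, -8, 0, 6, 25]
Partition 2: pivot=0 at index 3 -> [-10, -1, -8, 0, 3, 6, 25]
Partition 3: pivot=-8 at index 1 -> [-10, -8, -1, 0, 3, 6, 25]


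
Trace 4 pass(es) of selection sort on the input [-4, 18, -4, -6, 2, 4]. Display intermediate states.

Pass 1: Select minimum -6 at index 3, swap -> [-6, 18, -4, -4, 2, 4]
Pass 2: Select minimum -4 at index 2, swap -> [-6, -4, 18, -4, 2, 4]
Pass 3: Select minimum -4 at index 3, swap -> [-6, -4, -4, 18, 2, 4]
Pass 4: Select minimum 2 at index 4, swap -> [-6, -4, -4, 2, 18, 4]


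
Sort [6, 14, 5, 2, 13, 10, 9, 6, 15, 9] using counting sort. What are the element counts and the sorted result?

Count array: [0, 0, 1, 0, 0, 1, 2, 0, 0, 2, 1, 0, 0, 1, 1, 1]
(count[i] = number of elements equal to i)
Cumulative count: [0, 0, 1, 1, 1, 2, 4, 4, 4, 6, 7, 7, 7, 8, 9, 10]
Sorted: [2, 5, 6, 6, 9, 9, 10, 13, 14, 15]


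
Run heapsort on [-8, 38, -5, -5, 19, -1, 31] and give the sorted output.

Build heap: [38, 19, 31, -5, -8, -1, -5]
Extract 38: [31, 19, -1, -5, -8, -5, 38]
Extract 31: [19, -5, -1, -5, -8, 31, 38]
Extract 19: [-1, -5, -8, -5, 19, 31, 38]
Extract -1: [-5, -5, -8, -1, 19, 31, 38]
Extract -5: [-5, -8, -5, -1, 19, 31, 38]
Extract -5: [-8, -5, -5, -1, 19, 31, 38]


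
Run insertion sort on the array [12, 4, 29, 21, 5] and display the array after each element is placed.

First element 12 is already 'sorted'
Insert 4: shifted 1 elements -> [4, 12, 29, 21, 5]
Insert 29: shifted 0 elements -> [4, 12, 29, 21, 5]
Insert 21: shifted 1 elements -> [4, 12, 21, 29, 5]
Insert 5: shifted 3 elements -> [4, 5, 12, 21, 29]


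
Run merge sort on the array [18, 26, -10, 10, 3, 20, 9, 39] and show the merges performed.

Divide and conquer:
  Merge [18] + [26] -> [18, 26]
  Merge [-10] + [10] -> [-10, 10]
  Merge [18, 26] + [-10, 10] -> [-10, 10, 18, 26]
  Merge [3] + [20] -> [3, 20]
  Merge [9] + [39] -> [9, 39]
  Merge [3, 20] + [9, 39] -> [3, 9, 20, 39]
  Merge [-10, 10, 18, 26] + [3, 9, 20, 39] -> [-10, 3, 9, 10, 18, 20, 26, 39]


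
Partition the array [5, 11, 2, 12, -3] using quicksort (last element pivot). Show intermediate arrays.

Partition 1: pivot=-3 at index 0 -> [-3, 11, 2, 12, 5]
Partition 2: pivot=5 at index 2 -> [-3, 2, 5, 12, 11]
Partition 3: pivot=11 at index 3 -> [-3, 2, 5, 11, 12]


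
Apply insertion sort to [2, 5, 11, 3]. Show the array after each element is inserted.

First element 2 is already 'sorted'
Insert 5: shifted 0 elements -> [2, 5, 11, 3]
Insert 11: shifted 0 elements -> [2, 5, 11, 3]
Insert 3: shifted 2 elements -> [2, 3, 5, 11]


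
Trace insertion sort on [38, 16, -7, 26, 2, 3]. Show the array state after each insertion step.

First element 38 is already 'sorted'
Insert 16: shifted 1 elements -> [16, 38, -7, 26, 2, 3]
Insert -7: shifted 2 elements -> [-7, 16, 38, 26, 2, 3]
Insert 26: shifted 1 elements -> [-7, 16, 26, 38, 2, 3]
Insert 2: shifted 3 elements -> [-7, 2, 16, 26, 38, 3]
Insert 3: shifted 3 elements -> [-7, 2, 3, 16, 26, 38]


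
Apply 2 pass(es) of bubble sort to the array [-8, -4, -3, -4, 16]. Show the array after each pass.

After pass 1: [-8, -4, -4, -3, 16] (1 swaps)
After pass 2: [-8, -4, -4, -3, 16] (0 swaps)
Total swaps: 1


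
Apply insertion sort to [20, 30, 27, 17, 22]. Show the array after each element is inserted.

First element 20 is already 'sorted'
Insert 30: shifted 0 elements -> [20, 30, 27, 17, 22]
Insert 27: shifted 1 elements -> [20, 27, 30, 17, 22]
Insert 17: shifted 3 elements -> [17, 20, 27, 30, 22]
Insert 22: shifted 2 elements -> [17, 20, 22, 27, 30]


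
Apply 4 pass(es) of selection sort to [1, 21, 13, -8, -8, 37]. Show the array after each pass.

Pass 1: Select minimum -8 at index 3, swap -> [-8, 21, 13, 1, -8, 37]
Pass 2: Select minimum -8 at index 4, swap -> [-8, -8, 13, 1, 21, 37]
Pass 3: Select minimum 1 at index 3, swap -> [-8, -8, 1, 13, 21, 37]
Pass 4: Select minimum 13 at index 3, swap -> [-8, -8, 1, 13, 21, 37]


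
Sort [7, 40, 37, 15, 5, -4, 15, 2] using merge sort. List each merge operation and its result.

Divide and conquer:
  Merge [7] + [40] -> [7, 40]
  Merge [37] + [15] -> [15, 37]
  Merge [7, 40] + [15, 37] -> [7, 15, 37, 40]
  Merge [5] + [-4] -> [-4, 5]
  Merge [15] + [2] -> [2, 15]
  Merge [-4, 5] + [2, 15] -> [-4, 2, 5, 15]
  Merge [7, 15, 37, 40] + [-4, 2, 5, 15] -> [-4, 2, 5, 7, 15, 15, 37, 40]


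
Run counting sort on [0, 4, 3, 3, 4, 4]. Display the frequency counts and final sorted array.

Count array: [1, 0, 0, 2, 3]
(count[i] = number of elements equal to i)
Cumulative count: [1, 1, 1, 3, 6]
Sorted: [0, 3, 3, 4, 4, 4]


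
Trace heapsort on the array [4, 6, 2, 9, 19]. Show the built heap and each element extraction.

Build heap: [19, 9, 2, 4, 6]
Extract 19: [9, 6, 2, 4, 19]
Extract 9: [6, 4, 2, 9, 19]
Extract 6: [4, 2, 6, 9, 19]
Extract 4: [2, 4, 6, 9, 19]


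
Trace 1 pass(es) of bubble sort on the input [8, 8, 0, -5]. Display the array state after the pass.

After pass 1: [8, 0, -5, 8] (2 swaps)
Total swaps: 2


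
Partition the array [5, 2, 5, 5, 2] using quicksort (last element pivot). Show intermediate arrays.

Partition 1: pivot=2 at index 1 -> [2, 2, 5, 5, 5]
Partition 2: pivot=5 at index 4 -> [2, 2, 5, 5, 5]
Partition 3: pivot=5 at index 3 -> [2, 2, 5, 5, 5]


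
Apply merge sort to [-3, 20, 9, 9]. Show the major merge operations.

Divide and conquer:
  Merge [-3] + [20] -> [-3, 20]
  Merge [9] + [9] -> [9, 9]
  Merge [-3, 20] + [9, 9] -> [-3, 9, 9, 20]


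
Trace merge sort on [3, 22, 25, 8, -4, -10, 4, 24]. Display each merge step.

Divide and conquer:
  Merge [3] + [22] -> [3, 22]
  Merge [25] + [8] -> [8, 25]
  Merge [3, 22] + [8, 25] -> [3, 8, 22, 25]
  Merge [-4] + [-10] -> [-10, -4]
  Merge [4] + [24] -> [4, 24]
  Merge [-10, -4] + [4, 24] -> [-10, -4, 4, 24]
  Merge [3, 8, 22, 25] + [-10, -4, 4, 24] -> [-10, -4, 3, 4, 8, 22, 24, 25]


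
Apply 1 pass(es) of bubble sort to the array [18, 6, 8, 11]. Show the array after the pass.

After pass 1: [6, 8, 11, 18] (3 swaps)
Total swaps: 3


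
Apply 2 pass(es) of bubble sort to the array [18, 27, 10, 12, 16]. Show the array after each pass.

After pass 1: [18, 10, 12, 16, 27] (3 swaps)
After pass 2: [10, 12, 16, 18, 27] (3 swaps)
Total swaps: 6


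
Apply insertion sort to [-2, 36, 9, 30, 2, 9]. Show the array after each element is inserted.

First element -2 is already 'sorted'
Insert 36: shifted 0 elements -> [-2, 36, 9, 30, 2, 9]
Insert 9: shifted 1 elements -> [-2, 9, 36, 30, 2, 9]
Insert 30: shifted 1 elements -> [-2, 9, 30, 36, 2, 9]
Insert 2: shifted 3 elements -> [-2, 2, 9, 30, 36, 9]
Insert 9: shifted 2 elements -> [-2, 2, 9, 9, 30, 36]


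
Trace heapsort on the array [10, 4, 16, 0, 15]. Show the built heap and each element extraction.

Build heap: [16, 15, 10, 0, 4]
Extract 16: [15, 4, 10, 0, 16]
Extract 15: [10, 4, 0, 15, 16]
Extract 10: [4, 0, 10, 15, 16]
Extract 4: [0, 4, 10, 15, 16]


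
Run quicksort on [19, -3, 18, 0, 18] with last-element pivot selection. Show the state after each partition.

Partition 1: pivot=18 at index 3 -> [-3, 18, 0, 18, 19]
Partition 2: pivot=0 at index 1 -> [-3, 0, 18, 18, 19]


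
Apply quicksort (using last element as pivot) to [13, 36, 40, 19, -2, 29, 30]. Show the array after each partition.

Partition 1: pivot=30 at index 4 -> [13, 19, -2, 29, 30, 36, 40]
Partition 2: pivot=29 at index 3 -> [13, 19, -2, 29, 30, 36, 40]
Partition 3: pivot=-2 at index 0 -> [-2, 19, 13, 29, 30, 36, 40]
Partition 4: pivot=13 at index 1 -> [-2, 13, 19, 29, 30, 36, 40]
Partition 5: pivot=40 at index 6 -> [-2, 13, 19, 29, 30, 36, 40]


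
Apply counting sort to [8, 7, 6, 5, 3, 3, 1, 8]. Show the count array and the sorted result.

Count array: [0, 1, 0, 2, 0, 1, 1, 1, 2]
(count[i] = number of elements equal to i)
Cumulative count: [0, 1, 1, 3, 3, 4, 5, 6, 8]
Sorted: [1, 3, 3, 5, 6, 7, 8, 8]


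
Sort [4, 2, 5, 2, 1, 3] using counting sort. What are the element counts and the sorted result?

Count array: [0, 1, 2, 1, 1, 1]
(count[i] = number of elements equal to i)
Cumulative count: [0, 1, 3, 4, 5, 6]
Sorted: [1, 2, 2, 3, 4, 5]


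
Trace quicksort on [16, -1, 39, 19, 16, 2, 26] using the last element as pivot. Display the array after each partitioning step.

Partition 1: pivot=26 at index 5 -> [16, -1, 19, 16, 2, 26, 39]
Partition 2: pivot=2 at index 1 -> [-1, 2, 19, 16, 16, 26, 39]
Partition 3: pivot=16 at index 3 -> [-1, 2, 16, 16, 19, 26, 39]


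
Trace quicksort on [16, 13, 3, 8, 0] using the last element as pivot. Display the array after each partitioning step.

Partition 1: pivot=0 at index 0 -> [0, 13, 3, 8, 16]
Partition 2: pivot=16 at index 4 -> [0, 13, 3, 8, 16]
Partition 3: pivot=8 at index 2 -> [0, 3, 8, 13, 16]


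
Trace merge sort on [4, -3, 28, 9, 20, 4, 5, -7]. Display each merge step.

Divide and conquer:
  Merge [4] + [-3] -> [-3, 4]
  Merge [28] + [9] -> [9, 28]
  Merge [-3, 4] + [9, 28] -> [-3, 4, 9, 28]
  Merge [20] + [4] -> [4, 20]
  Merge [5] + [-7] -> [-7, 5]
  Merge [4, 20] + [-7, 5] -> [-7, 4, 5, 20]
  Merge [-3, 4, 9, 28] + [-7, 4, 5, 20] -> [-7, -3, 4, 4, 5, 9, 20, 28]


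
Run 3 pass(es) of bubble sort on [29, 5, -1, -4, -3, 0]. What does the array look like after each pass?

After pass 1: [5, -1, -4, -3, 0, 29] (5 swaps)
After pass 2: [-1, -4, -3, 0, 5, 29] (4 swaps)
After pass 3: [-4, -3, -1, 0, 5, 29] (2 swaps)
Total swaps: 11


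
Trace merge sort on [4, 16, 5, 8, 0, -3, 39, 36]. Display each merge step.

Divide and conquer:
  Merge [4] + [16] -> [4, 16]
  Merge [5] + [8] -> [5, 8]
  Merge [4, 16] + [5, 8] -> [4, 5, 8, 16]
  Merge [0] + [-3] -> [-3, 0]
  Merge [39] + [36] -> [36, 39]
  Merge [-3, 0] + [36, 39] -> [-3, 0, 36, 39]
  Merge [4, 5, 8, 16] + [-3, 0, 36, 39] -> [-3, 0, 4, 5, 8, 16, 36, 39]


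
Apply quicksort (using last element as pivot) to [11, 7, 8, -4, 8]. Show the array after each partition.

Partition 1: pivot=8 at index 3 -> [7, 8, -4, 8, 11]
Partition 2: pivot=-4 at index 0 -> [-4, 8, 7, 8, 11]
Partition 3: pivot=7 at index 1 -> [-4, 7, 8, 8, 11]


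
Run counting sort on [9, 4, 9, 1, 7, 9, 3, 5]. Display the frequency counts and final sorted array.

Count array: [0, 1, 0, 1, 1, 1, 0, 1, 0, 3]
(count[i] = number of elements equal to i)
Cumulative count: [0, 1, 1, 2, 3, 4, 4, 5, 5, 8]
Sorted: [1, 3, 4, 5, 7, 9, 9, 9]


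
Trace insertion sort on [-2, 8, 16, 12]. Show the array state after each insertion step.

First element -2 is already 'sorted'
Insert 8: shifted 0 elements -> [-2, 8, 16, 12]
Insert 16: shifted 0 elements -> [-2, 8, 16, 12]
Insert 12: shifted 1 elements -> [-2, 8, 12, 16]


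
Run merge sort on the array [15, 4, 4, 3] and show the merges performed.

Divide and conquer:
  Merge [15] + [4] -> [4, 15]
  Merge [4] + [3] -> [3, 4]
  Merge [4, 15] + [3, 4] -> [3, 4, 4, 15]


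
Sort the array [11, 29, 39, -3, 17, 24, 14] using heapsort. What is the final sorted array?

Build heap: [39, 29, 24, -3, 17, 11, 14]
Extract 39: [29, 17, 24, -3, 14, 11, 39]
Extract 29: [24, 17, 11, -3, 14, 29, 39]
Extract 24: [17, 14, 11, -3, 24, 29, 39]
Extract 17: [14, -3, 11, 17, 24, 29, 39]
Extract 14: [11, -3, 14, 17, 24, 29, 39]
Extract 11: [-3, 11, 14, 17, 24, 29, 39]


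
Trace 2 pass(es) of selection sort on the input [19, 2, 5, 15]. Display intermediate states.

Pass 1: Select minimum 2 at index 1, swap -> [2, 19, 5, 15]
Pass 2: Select minimum 5 at index 2, swap -> [2, 5, 19, 15]


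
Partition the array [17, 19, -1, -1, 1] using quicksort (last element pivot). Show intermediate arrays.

Partition 1: pivot=1 at index 2 -> [-1, -1, 1, 19, 17]
Partition 2: pivot=-1 at index 1 -> [-1, -1, 1, 19, 17]
Partition 3: pivot=17 at index 3 -> [-1, -1, 1, 17, 19]


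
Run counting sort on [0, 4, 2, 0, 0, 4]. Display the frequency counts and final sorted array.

Count array: [3, 0, 1, 0, 2]
(count[i] = number of elements equal to i)
Cumulative count: [3, 3, 4, 4, 6]
Sorted: [0, 0, 0, 2, 4, 4]


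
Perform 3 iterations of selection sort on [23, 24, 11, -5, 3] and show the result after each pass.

Pass 1: Select minimum -5 at index 3, swap -> [-5, 24, 11, 23, 3]
Pass 2: Select minimum 3 at index 4, swap -> [-5, 3, 11, 23, 24]
Pass 3: Select minimum 11 at index 2, swap -> [-5, 3, 11, 23, 24]


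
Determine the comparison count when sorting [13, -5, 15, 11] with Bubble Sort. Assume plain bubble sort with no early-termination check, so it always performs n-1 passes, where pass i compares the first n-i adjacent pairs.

Pass 1: compare adjacent pairs (0,1)..(2,3) = 3 comparison(s), 2 swap(s) -> [-5, 13, 11, 15]
Pass 2: compare adjacent pairs (0,1)..(1,2) = 2 comparison(s), 1 swap(s) -> [-5, 11, 13, 15]
Pass 3: compare adjacent pairs (0,1)..(0,1) = 1 comparison(s), 0 swap(s) -> [-5, 11, 13, 15]
Total comparisons: 3 + 2 + 1 = 6


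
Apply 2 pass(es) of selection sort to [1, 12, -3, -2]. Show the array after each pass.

Pass 1: Select minimum -3 at index 2, swap -> [-3, 12, 1, -2]
Pass 2: Select minimum -2 at index 3, swap -> [-3, -2, 1, 12]


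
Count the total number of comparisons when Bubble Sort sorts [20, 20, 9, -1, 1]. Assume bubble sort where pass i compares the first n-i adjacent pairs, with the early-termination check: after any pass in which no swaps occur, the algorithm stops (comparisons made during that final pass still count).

Pass 1: compare adjacent pairs (0,1)..(3,4) = 4 comparison(s), 3 swap(s) -> [20, 9, -1, 1, 20]
Pass 2: compare adjacent pairs (0,1)..(2,3) = 3 comparison(s), 3 swap(s) -> [9, -1, 1, 20, 20]
Pass 3: compare adjacent pairs (0,1)..(1,2) = 2 comparison(s), 2 swap(s) -> [-1, 1, 9, 20, 20]
Pass 4: compare adjacent pairs (0,1)..(0,1) = 1 comparison(s), 0 swap(s) -> [-1, 1, 9, 20, 20]
No swaps in this pass, so bubble sort stops here.
Total comparisons: 4 + 3 + 2 + 1 = 10


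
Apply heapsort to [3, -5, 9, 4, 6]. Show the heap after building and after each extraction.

Build heap: [9, 6, 3, 4, -5]
Extract 9: [6, 4, 3, -5, 9]
Extract 6: [4, -5, 3, 6, 9]
Extract 4: [3, -5, 4, 6, 9]
Extract 3: [-5, 3, 4, 6, 9]


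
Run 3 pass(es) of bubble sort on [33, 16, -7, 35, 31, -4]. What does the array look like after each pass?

After pass 1: [16, -7, 33, 31, -4, 35] (4 swaps)
After pass 2: [-7, 16, 31, -4, 33, 35] (3 swaps)
After pass 3: [-7, 16, -4, 31, 33, 35] (1 swaps)
Total swaps: 8


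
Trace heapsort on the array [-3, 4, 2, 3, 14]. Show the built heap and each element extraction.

Build heap: [14, 4, 2, 3, -3]
Extract 14: [4, 3, 2, -3, 14]
Extract 4: [3, -3, 2, 4, 14]
Extract 3: [2, -3, 3, 4, 14]
Extract 2: [-3, 2, 3, 4, 14]


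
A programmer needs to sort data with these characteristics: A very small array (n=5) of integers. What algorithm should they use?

Best choice: Insertion sort
Reason: For tiny inputs the O(n^2) overhead is negligible and insertion sort has minimal constant factors


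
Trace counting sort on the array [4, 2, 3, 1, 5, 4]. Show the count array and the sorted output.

Count array: [0, 1, 1, 1, 2, 1]
(count[i] = number of elements equal to i)
Cumulative count: [0, 1, 2, 3, 5, 6]
Sorted: [1, 2, 3, 4, 4, 5]


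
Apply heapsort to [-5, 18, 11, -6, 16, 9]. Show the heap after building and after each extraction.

Build heap: [18, 16, 11, -6, -5, 9]
Extract 18: [16, 9, 11, -6, -5, 18]
Extract 16: [11, 9, -5, -6, 16, 18]
Extract 11: [9, -6, -5, 11, 16, 18]
Extract 9: [-5, -6, 9, 11, 16, 18]
Extract -5: [-6, -5, 9, 11, 16, 18]


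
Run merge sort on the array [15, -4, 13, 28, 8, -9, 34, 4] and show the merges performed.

Divide and conquer:
  Merge [15] + [-4] -> [-4, 15]
  Merge [13] + [28] -> [13, 28]
  Merge [-4, 15] + [13, 28] -> [-4, 13, 15, 28]
  Merge [8] + [-9] -> [-9, 8]
  Merge [34] + [4] -> [4, 34]
  Merge [-9, 8] + [4, 34] -> [-9, 4, 8, 34]
  Merge [-4, 13, 15, 28] + [-9, 4, 8, 34] -> [-9, -4, 4, 8, 13, 15, 28, 34]


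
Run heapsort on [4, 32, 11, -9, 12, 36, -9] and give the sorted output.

Build heap: [36, 32, 11, -9, 12, 4, -9]
Extract 36: [32, 12, 11, -9, -9, 4, 36]
Extract 32: [12, 4, 11, -9, -9, 32, 36]
Extract 12: [11, 4, -9, -9, 12, 32, 36]
Extract 11: [4, -9, -9, 11, 12, 32, 36]
Extract 4: [-9, -9, 4, 11, 12, 32, 36]
Extract -9: [-9, -9, 4, 11, 12, 32, 36]


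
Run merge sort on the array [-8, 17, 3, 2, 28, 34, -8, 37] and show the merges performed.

Divide and conquer:
  Merge [-8] + [17] -> [-8, 17]
  Merge [3] + [2] -> [2, 3]
  Merge [-8, 17] + [2, 3] -> [-8, 2, 3, 17]
  Merge [28] + [34] -> [28, 34]
  Merge [-8] + [37] -> [-8, 37]
  Merge [28, 34] + [-8, 37] -> [-8, 28, 34, 37]
  Merge [-8, 2, 3, 17] + [-8, 28, 34, 37] -> [-8, -8, 2, 3, 17, 28, 34, 37]


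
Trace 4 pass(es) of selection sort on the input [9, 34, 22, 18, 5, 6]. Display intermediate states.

Pass 1: Select minimum 5 at index 4, swap -> [5, 34, 22, 18, 9, 6]
Pass 2: Select minimum 6 at index 5, swap -> [5, 6, 22, 18, 9, 34]
Pass 3: Select minimum 9 at index 4, swap -> [5, 6, 9, 18, 22, 34]
Pass 4: Select minimum 18 at index 3, swap -> [5, 6, 9, 18, 22, 34]


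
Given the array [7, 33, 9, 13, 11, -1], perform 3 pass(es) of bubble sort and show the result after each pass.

After pass 1: [7, 9, 13, 11, -1, 33] (4 swaps)
After pass 2: [7, 9, 11, -1, 13, 33] (2 swaps)
After pass 3: [7, 9, -1, 11, 13, 33] (1 swaps)
Total swaps: 7


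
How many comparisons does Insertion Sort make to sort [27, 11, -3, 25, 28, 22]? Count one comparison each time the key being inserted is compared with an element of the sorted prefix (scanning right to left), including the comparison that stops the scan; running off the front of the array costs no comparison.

Insert 11: 27 > 11 (shift), reached front = 1 comparison(s) -> [11, 27, -3, 25, 28, 22]
Insert -3: 27 > -3 (shift), 11 > -3 (shift), reached front = 2 comparison(s) -> [-3, 11, 27, 25, 28, 22]
Insert 25: 27 > 25 (shift), 11 <= 25 (stop) = 2 comparison(s) -> [-3, 11, 25, 27, 28, 22]
Insert 28: 27 <= 28 (stop) = 1 comparison(s) -> [-3, 11, 25, 27, 28, 22]
Insert 22: 28 > 22 (shift), 27 > 22 (shift), 25 > 22 (shift), 11 <= 22 (stop) = 4 comparison(s) -> [-3, 11, 22, 25, 27, 28]
Total comparisons: 1 + 2 + 2 + 1 + 4 = 10


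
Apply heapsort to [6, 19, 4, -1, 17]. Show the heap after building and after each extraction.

Build heap: [19, 17, 4, -1, 6]
Extract 19: [17, 6, 4, -1, 19]
Extract 17: [6, -1, 4, 17, 19]
Extract 6: [4, -1, 6, 17, 19]
Extract 4: [-1, 4, 6, 17, 19]


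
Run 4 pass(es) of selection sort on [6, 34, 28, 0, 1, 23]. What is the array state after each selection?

Pass 1: Select minimum 0 at index 3, swap -> [0, 34, 28, 6, 1, 23]
Pass 2: Select minimum 1 at index 4, swap -> [0, 1, 28, 6, 34, 23]
Pass 3: Select minimum 6 at index 3, swap -> [0, 1, 6, 28, 34, 23]
Pass 4: Select minimum 23 at index 5, swap -> [0, 1, 6, 23, 34, 28]


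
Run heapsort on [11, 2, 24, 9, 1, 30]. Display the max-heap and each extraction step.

Build heap: [30, 9, 24, 2, 1, 11]
Extract 30: [24, 9, 11, 2, 1, 30]
Extract 24: [11, 9, 1, 2, 24, 30]
Extract 11: [9, 2, 1, 11, 24, 30]
Extract 9: [2, 1, 9, 11, 24, 30]
Extract 2: [1, 2, 9, 11, 24, 30]


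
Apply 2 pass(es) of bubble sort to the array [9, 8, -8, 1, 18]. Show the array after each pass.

After pass 1: [8, -8, 1, 9, 18] (3 swaps)
After pass 2: [-8, 1, 8, 9, 18] (2 swaps)
Total swaps: 5


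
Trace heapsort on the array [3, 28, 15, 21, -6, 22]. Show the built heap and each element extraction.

Build heap: [28, 21, 22, 3, -6, 15]
Extract 28: [22, 21, 15, 3, -6, 28]
Extract 22: [21, 3, 15, -6, 22, 28]
Extract 21: [15, 3, -6, 21, 22, 28]
Extract 15: [3, -6, 15, 21, 22, 28]
Extract 3: [-6, 3, 15, 21, 22, 28]


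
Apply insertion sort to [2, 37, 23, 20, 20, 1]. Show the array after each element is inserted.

First element 2 is already 'sorted'
Insert 37: shifted 0 elements -> [2, 37, 23, 20, 20, 1]
Insert 23: shifted 1 elements -> [2, 23, 37, 20, 20, 1]
Insert 20: shifted 2 elements -> [2, 20, 23, 37, 20, 1]
Insert 20: shifted 2 elements -> [2, 20, 20, 23, 37, 1]
Insert 1: shifted 5 elements -> [1, 2, 20, 20, 23, 37]


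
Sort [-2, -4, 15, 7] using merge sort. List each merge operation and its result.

Divide and conquer:
  Merge [-2] + [-4] -> [-4, -2]
  Merge [15] + [7] -> [7, 15]
  Merge [-4, -2] + [7, 15] -> [-4, -2, 7, 15]


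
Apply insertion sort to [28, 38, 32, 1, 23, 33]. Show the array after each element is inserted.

First element 28 is already 'sorted'
Insert 38: shifted 0 elements -> [28, 38, 32, 1, 23, 33]
Insert 32: shifted 1 elements -> [28, 32, 38, 1, 23, 33]
Insert 1: shifted 3 elements -> [1, 28, 32, 38, 23, 33]
Insert 23: shifted 3 elements -> [1, 23, 28, 32, 38, 33]
Insert 33: shifted 1 elements -> [1, 23, 28, 32, 33, 38]


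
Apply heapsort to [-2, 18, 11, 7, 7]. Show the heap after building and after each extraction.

Build heap: [18, 7, 11, -2, 7]
Extract 18: [11, 7, 7, -2, 18]
Extract 11: [7, -2, 7, 11, 18]
Extract 7: [7, -2, 7, 11, 18]
Extract 7: [-2, 7, 7, 11, 18]


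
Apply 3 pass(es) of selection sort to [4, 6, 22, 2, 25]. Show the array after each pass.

Pass 1: Select minimum 2 at index 3, swap -> [2, 6, 22, 4, 25]
Pass 2: Select minimum 4 at index 3, swap -> [2, 4, 22, 6, 25]
Pass 3: Select minimum 6 at index 3, swap -> [2, 4, 6, 22, 25]


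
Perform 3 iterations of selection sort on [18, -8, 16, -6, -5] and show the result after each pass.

Pass 1: Select minimum -8 at index 1, swap -> [-8, 18, 16, -6, -5]
Pass 2: Select minimum -6 at index 3, swap -> [-8, -6, 16, 18, -5]
Pass 3: Select minimum -5 at index 4, swap -> [-8, -6, -5, 18, 16]


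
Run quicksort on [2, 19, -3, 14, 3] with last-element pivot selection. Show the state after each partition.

Partition 1: pivot=3 at index 2 -> [2, -3, 3, 14, 19]
Partition 2: pivot=-3 at index 0 -> [-3, 2, 3, 14, 19]
Partition 3: pivot=19 at index 4 -> [-3, 2, 3, 14, 19]


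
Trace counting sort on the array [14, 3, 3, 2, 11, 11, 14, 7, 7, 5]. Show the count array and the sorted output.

Count array: [0, 0, 1, 2, 0, 1, 0, 2, 0, 0, 0, 2, 0, 0, 2]
(count[i] = number of elements equal to i)
Cumulative count: [0, 0, 1, 3, 3, 4, 4, 6, 6, 6, 6, 8, 8, 8, 10]
Sorted: [2, 3, 3, 5, 7, 7, 11, 11, 14, 14]


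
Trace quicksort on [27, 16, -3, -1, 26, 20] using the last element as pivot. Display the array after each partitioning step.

Partition 1: pivot=20 at index 3 -> [16, -3, -1, 20, 26, 27]
Partition 2: pivot=-1 at index 1 -> [-3, -1, 16, 20, 26, 27]
Partition 3: pivot=27 at index 5 -> [-3, -1, 16, 20, 26, 27]


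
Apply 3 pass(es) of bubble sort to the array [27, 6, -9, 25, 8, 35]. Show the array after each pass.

After pass 1: [6, -9, 25, 8, 27, 35] (4 swaps)
After pass 2: [-9, 6, 8, 25, 27, 35] (2 swaps)
After pass 3: [-9, 6, 8, 25, 27, 35] (0 swaps)
Total swaps: 6


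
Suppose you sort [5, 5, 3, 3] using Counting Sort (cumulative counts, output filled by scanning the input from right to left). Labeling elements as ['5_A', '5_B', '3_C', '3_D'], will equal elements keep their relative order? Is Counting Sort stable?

Trace Counting Sort on the labeled array (the key is the number; the letter only tracks identity):
  Counts for values 0..5: [0, 0, 0, 2, 0, 2]
  Cumulative counts: [0, 0, 0, 2, 2, 4]
  Scan right to left: place 3_D at output index 1
  Scan right to left: place 3_C at output index 0
  Scan right to left: place 5_B at output index 3
  Scan right to left: place 5_A at output index 2
  Output: [3_C, 3_D, 5_A, 5_B]
Equal keys:
  value 3: originally 3_C, 3_D; after sorting 3_C, 3_D -> order preserved
  value 5: originally 5_A, 5_B; after sorting 5_A, 5_B -> order preserved
All equal keys kept their original relative order. Counting Sort is stable: scanning the input right to left with decreasing cumulative counts places later duplicates at later output positions.
Answer: Stable
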